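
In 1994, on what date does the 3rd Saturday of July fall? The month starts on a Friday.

1994-07-16

July 1994 begins on a Friday, so the first Saturday is July 2 (1 day later).
The 3rd Saturday is 2 weeks later: 2 + 14 = 16.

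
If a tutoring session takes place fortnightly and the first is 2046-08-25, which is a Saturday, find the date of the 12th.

2047-01-26

The 12th occurrence is 11 intervals after the first: 11 × 14 = 154 days after 2046-08-25.
August has 31 days — 6 days to the end of August leaves 148.
September has 30 days (118 left).
October has 31 days (87 left).
November has 30 days (57 left).
December has 31 days (26 left).
26 days into January → 2047-01-26.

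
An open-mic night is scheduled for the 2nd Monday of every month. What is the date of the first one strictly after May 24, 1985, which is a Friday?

May 1985 starts on a Wednesday; its first Monday is the 6th, so the 2nd Monday is the 13th — May 13, 1985.
That is not after May 24, 1985, so look at June 1985.
June 1985 starts on a Saturday; its first Monday is the 3rd, so the 2nd Monday is the 10th — June 10, 1985.

June 10, 1985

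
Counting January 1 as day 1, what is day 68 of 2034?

2034-03-09

January has 31 days (68 − 31 = 37 remain).
February has 28 days (37 − 28 = 9 remain).
9 into March → March 9.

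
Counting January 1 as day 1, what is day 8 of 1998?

1998-01-08

8 into January → January 8.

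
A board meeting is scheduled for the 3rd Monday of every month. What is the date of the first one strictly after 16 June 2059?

June 2059 starts on a Sunday; its first Monday is the 2nd, so the 3rd Monday is the 16th — 16 June 2059.
That is not after 16 June 2059, so look at July 2059.
July 2059 starts on a Tuesday; its first Monday is the 7th, so the 3rd Monday is the 21st — 21 July 2059.

21 July 2059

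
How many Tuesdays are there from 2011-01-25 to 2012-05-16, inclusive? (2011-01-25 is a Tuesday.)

69

2011-01-25 is a Tuesday; the first Tuesday on or after it is 2011-01-25.
From 2011-01-25 to 2012-05-16: 340 + 137 = 477 days (rest of 2011, to 2012-05-16 in 2012).
477 ÷ 7 = 68 full weeks with remainder 1, so 68 more Tuesdays after the first → 69.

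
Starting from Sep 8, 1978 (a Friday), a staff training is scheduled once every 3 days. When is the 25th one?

Nov 19, 1978

The 25th occurrence is 24 intervals after the first: 24 × 3 = 72 days after Sep 8, 1978.
Sep has 30 days — 22 days to the end of Sep leaves 50.
Oct has 31 days (19 left).
19 days into Nov → Nov 19, 1978.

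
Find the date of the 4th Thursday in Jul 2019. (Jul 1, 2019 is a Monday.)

Jul 25, 2019

Jul 2019 begins on a Monday, so the first Thursday is Jul 4 (3 days later).
The 4th Thursday is 3 weeks later: 4 + 21 = 25.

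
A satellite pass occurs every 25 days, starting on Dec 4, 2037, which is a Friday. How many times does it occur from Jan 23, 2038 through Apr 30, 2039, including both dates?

19

Occurrences land 25·i days after Dec 4, 2037 for i = 0, 1, 2, …
Jan 23, 2038 is 50 days after the start; 50 ÷ 25 = 2 remainder 0. First occurrence in the window: #3 on Jan 23, 2038 (2×25 = 50 days in).
Apr 30, 2039 is 512 days after the start; 512 ÷ 25 = 20 remainder 12. Last occurrence in the window: #21 on Apr 18, 2039.
Occurrences #3 through #21: 19 in total.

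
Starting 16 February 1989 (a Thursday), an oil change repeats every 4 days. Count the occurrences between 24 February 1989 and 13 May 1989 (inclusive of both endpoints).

Occurrences land 4·i days after 16 February 1989 for i = 0, 1, 2, …
24 February 1989 is 8 days after the start; 8 ÷ 4 = 2 remainder 0. First occurrence in the window: #3 on 24 February 1989 (2×4 = 8 days in).
13 May 1989 is 86 days after the start; 86 ÷ 4 = 21 remainder 2. Last occurrence in the window: #22 on 11 May 1989.
Occurrences #3 through #22: 20 in total.

20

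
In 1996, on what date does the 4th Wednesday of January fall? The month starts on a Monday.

January 1996 begins on a Monday, so the first Wednesday is January 3 (2 days later).
The 4th Wednesday is 3 weeks later: 3 + 21 = 24.

24 January 1996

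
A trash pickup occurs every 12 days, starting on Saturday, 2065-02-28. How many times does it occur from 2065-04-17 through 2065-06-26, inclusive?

Occurrences land 12·i days after 2065-02-28 for i = 0, 1, 2, …
2065-04-17 is 48 days after the start; 48 ÷ 12 = 4 remainder 0. First occurrence in the window: #5 on 2065-04-17 (4×12 = 48 days in).
2065-06-26 is 118 days after the start; 118 ÷ 12 = 9 remainder 10. Last occurrence in the window: #10 on 2065-06-16.
Occurrences #5 through #10: 6 in total.

6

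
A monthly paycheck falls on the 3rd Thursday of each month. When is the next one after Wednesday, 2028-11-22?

2028-12-21

November 2028 starts on a Wednesday; its first Thursday is the 2nd, so the 3rd Thursday is the 16th — 2028-11-16.
That is not after 2028-11-22, so look at December 2028.
December 2028 starts on a Friday; its first Thursday is the 7th, so the 3rd Thursday is the 21st — 2028-12-21.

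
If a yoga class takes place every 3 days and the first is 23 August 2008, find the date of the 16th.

7 October 2008

The 16th occurrence is 15 intervals after the first: 15 × 3 = 45 days after 23 August 2008.
August has 31 days — 8 days to the end of August leaves 37.
September has 30 days (7 left).
7 days into October → 7 October 2008.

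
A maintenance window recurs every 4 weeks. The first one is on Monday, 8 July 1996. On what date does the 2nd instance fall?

5 August 1996

The 2nd occurrence is 1 interval after the first: 1 × 28 = 28 days after 8 July 1996.
July has 31 days — 23 days to the end of July leaves 5.
5 days into August → 5 August 1996.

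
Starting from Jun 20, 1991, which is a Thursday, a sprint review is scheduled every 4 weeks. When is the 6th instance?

Nov 7, 1991

The 6th occurrence is 5 intervals after the first: 5 × 28 = 140 days after Jun 20, 1991.
Jun has 30 days — 10 days to the end of Jun leaves 130.
Jul has 31 days (99 left).
Aug has 31 days (68 left).
Sep has 30 days (38 left).
Oct has 31 days (7 left).
7 days into Nov → Nov 7, 1991.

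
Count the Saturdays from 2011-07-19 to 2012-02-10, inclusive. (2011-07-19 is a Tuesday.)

29

2011-07-19 is a Tuesday; the first Saturday on or after it is 2011-07-23 (4 days later).
From 2011-07-23 to 2012-02-10: 8 + 31 + 30 + 31 + 30 + 31 + 31 + 10 = 202 days (rest of July, August, September, October, November, December, January, February).
202 ÷ 7 = 28 full weeks with remainder 6, so 28 more Saturdays after the first → 29.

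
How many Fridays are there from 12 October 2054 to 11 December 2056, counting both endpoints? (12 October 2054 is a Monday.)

113

12 October 2054 is a Monday; the first Friday on or after it is 16 October 2054 (4 days later).
From 16 October 2054 to 11 December 2056: 76 + 365 + 346 = 787 days (rest of 2054, 2055, to 11 December 2056 in 2056).
787 ÷ 7 = 112 full weeks with remainder 3, so 112 more Fridays after the first → 113.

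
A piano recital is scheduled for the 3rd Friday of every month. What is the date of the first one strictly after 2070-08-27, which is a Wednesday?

August 2070 starts on a Friday; its first Friday is the 1st, so the 3rd Friday is the 15th — 2070-08-15.
That is not after 2070-08-27, so look at September 2070.
September 2070 starts on a Monday; its first Friday is the 5th, so the 3rd Friday is the 19th — 2070-09-19.

2070-09-19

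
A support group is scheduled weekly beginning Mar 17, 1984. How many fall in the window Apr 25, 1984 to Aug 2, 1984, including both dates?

14

Occurrences land 7·i days after Mar 17, 1984 for i = 0, 1, 2, …
Apr 25, 1984 is 39 days after the start; 39 ÷ 7 = 5 remainder 4; since the remainder is 4, round up to i = 6. First occurrence in the window: #7 on Apr 28, 1984 (6×7 = 42 days in).
Aug 2, 1984 is 138 days after the start; 138 ÷ 7 = 19 remainder 5. Last occurrence in the window: #20 on Jul 28, 1984.
Occurrences #7 through #20: 14 in total.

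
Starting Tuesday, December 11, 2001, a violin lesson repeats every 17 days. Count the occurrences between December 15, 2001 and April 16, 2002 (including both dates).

Occurrences land 17·i days after December 11, 2001 for i = 0, 1, 2, …
December 15, 2001 is 4 days after the start; 4 ÷ 17 = 0 remainder 4; since the remainder is 4, round up to i = 1. First occurrence in the window: #2 on December 28, 2001 (1×17 = 17 days in).
April 16, 2002 is 126 days after the start; 126 ÷ 17 = 7 remainder 7. Last occurrence in the window: #8 on April 9, 2002.
Occurrences #2 through #8: 7 in total.

7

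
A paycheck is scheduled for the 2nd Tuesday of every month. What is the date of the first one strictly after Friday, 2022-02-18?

February 2022 starts on a Tuesday; its first Tuesday is the 1st, so the 2nd Tuesday is the 8th — 2022-02-08.
That is not after 2022-02-18, so look at March 2022.
March 2022 starts on a Tuesday; its first Tuesday is the 1st, so the 2nd Tuesday is the 8th — 2022-03-08.

2022-03-08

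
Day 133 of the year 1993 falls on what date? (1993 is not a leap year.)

May 13, 1993

Jan has 31 days (133 − 31 = 102 remain).
Feb has 28 days (102 − 28 = 74 remain).
Mar has 31 days (74 − 31 = 43 remain).
Apr has 30 days (43 − 30 = 13 remain).
13 into May → May 13.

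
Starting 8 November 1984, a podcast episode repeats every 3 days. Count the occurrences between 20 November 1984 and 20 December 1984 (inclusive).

11

Occurrences land 3·i days after 8 November 1984 for i = 0, 1, 2, …
20 November 1984 is 12 days after the start; 12 ÷ 3 = 4 remainder 0. First occurrence in the window: #5 on 20 November 1984 (4×3 = 12 days in).
20 December 1984 is 42 days after the start; 42 ÷ 3 = 14 remainder 0. Last occurrence in the window: #15 on 20 December 1984.
Occurrences #5 through #15: 11 in total.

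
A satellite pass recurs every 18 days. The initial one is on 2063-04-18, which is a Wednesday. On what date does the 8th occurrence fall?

The 8th occurrence is 7 intervals after the first: 7 × 18 = 126 days after 2063-04-18.
April has 30 days — 12 days to the end of April leaves 114.
May has 31 days (83 left).
June has 30 days (53 left).
July has 31 days (22 left).
22 days into August → 2063-08-22.

2063-08-22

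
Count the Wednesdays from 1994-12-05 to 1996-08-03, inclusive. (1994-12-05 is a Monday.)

87

1994-12-05 is a Monday; the first Wednesday on or after it is 1994-12-07 (2 days later).
From 1994-12-07 to 1996-08-03: 24 + 365 + 216 = 605 days (rest of 1994, 1995, to 1996-08-03 in 1996).
605 ÷ 7 = 86 full weeks with remainder 3, so 86 more Wednesdays after the first → 87.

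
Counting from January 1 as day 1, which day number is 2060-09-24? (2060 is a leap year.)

268

Days in months before September: 31 + 29 + 31 + 30 + 31 + 30 + 31 + 31 = 244.
Plus 24 days into September → day 268.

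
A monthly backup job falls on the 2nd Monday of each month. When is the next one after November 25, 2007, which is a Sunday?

December 10, 2007

November 2007 starts on a Thursday; its first Monday is the 5th, so the 2nd Monday is the 12th — November 12, 2007.
That is not after November 25, 2007, so look at December 2007.
December 2007 starts on a Saturday; its first Monday is the 3rd, so the 2nd Monday is the 10th — December 10, 2007.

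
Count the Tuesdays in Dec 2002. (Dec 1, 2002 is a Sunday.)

Dec 1, 2002 is a Sunday; the first Tuesday on or after it is Dec 3, 2002 (2 days later).
From Dec 3, 2002 to Dec 31, 2002 is 31 − 3 = 28 days.
28 ÷ 7 = 4 full weeks with remainder 0, so 4 more Tuesdays after the first → 5.

5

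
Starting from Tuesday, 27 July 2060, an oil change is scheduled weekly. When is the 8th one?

14 September 2060

The 8th occurrence is 7 intervals after the first: 7 × 7 = 49 days after 27 July 2060.
July has 31 days — 4 days to the end of July leaves 45.
August has 31 days (14 left).
14 days into September → 14 September 2060.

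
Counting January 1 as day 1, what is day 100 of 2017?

January has 31 days (100 − 31 = 69 remain).
February has 28 days (69 − 28 = 41 remain).
March has 31 days (41 − 31 = 10 remain).
10 into April → April 10.

April 10, 2017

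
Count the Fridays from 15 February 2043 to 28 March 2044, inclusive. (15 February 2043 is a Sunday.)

58

15 February 2043 is a Sunday; the first Friday on or after it is 20 February 2043 (5 days later).
From 20 February 2043 to 28 March 2044: 314 + 88 = 402 days (rest of 2043, to 28 March 2044 in 2044).
402 ÷ 7 = 57 full weeks with remainder 3, so 57 more Fridays after the first → 58.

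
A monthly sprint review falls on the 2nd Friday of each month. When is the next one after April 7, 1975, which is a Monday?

April 1975 starts on a Tuesday; its first Friday is the 4th, so the 2nd Friday is the 11th — April 11, 1975.
April 11, 1975 is after April 7, 1975, so that is the next one.

April 11, 1975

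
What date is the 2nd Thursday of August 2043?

August 2043 begins on a Saturday, so the first Thursday is August 6 (5 days later).
The 2nd Thursday is 1 weeks later: 6 + 7 = 13.

13 August 2043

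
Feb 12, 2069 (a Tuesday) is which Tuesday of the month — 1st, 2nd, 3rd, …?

2nd

Day 12 falls in week ⌈12/7⌉ of the month.
Days 1–7 hold the 1st Tuesday, 8–14 the 2nd, 15–21 the 3rd, 22–28 the 4th, 29–31 the 5th.
12 is in the range for the 2nd.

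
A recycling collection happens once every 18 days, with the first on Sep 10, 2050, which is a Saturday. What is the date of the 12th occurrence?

Mar 27, 2051

The 12th occurrence is 11 intervals after the first: 11 × 18 = 198 days after Sep 10, 2050.
Sep has 30 days — 20 days to the end of Sep leaves 178.
Oct has 31 days (147 left).
Nov has 30 days (117 left).
Dec has 31 days (86 left).
Jan has 31 days (55 left).
Feb has 28 days (27 left).
27 days into Mar → Mar 27, 2051.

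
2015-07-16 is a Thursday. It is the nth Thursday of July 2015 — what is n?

3rd

Day 16 falls in week ⌈16/7⌉ of the month.
Days 1–7 hold the 1st Thursday, 8–14 the 2nd, 15–21 the 3rd, 22–28 the 4th, 29–31 the 5th.
16 is in the range for the 3rd.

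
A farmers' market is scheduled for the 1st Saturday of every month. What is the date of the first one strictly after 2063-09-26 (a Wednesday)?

September 2063 starts on a Saturday, so its 1st Saturday is 2063-09-01.
That is not after 2063-09-26, so look at October 2063.
October 2063 starts on a Monday, so its 1st Saturday is 2063-10-06 (5 days in).

2063-10-06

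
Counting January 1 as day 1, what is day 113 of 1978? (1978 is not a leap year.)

1978-04-23

January has 31 days (113 − 31 = 82 remain).
February has 28 days (82 − 28 = 54 remain).
March has 31 days (54 − 31 = 23 remain).
23 into April → April 23.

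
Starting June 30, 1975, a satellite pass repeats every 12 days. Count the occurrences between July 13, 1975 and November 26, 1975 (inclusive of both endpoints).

Occurrences land 12·i days after June 30, 1975 for i = 0, 1, 2, …
July 13, 1975 is 13 days after the start; 13 ÷ 12 = 1 remainder 1; since the remainder is 1, round up to i = 2. First occurrence in the window: #3 on July 24, 1975 (2×12 = 24 days in).
November 26, 1975 is 149 days after the start; 149 ÷ 12 = 12 remainder 5. Last occurrence in the window: #13 on November 21, 1975.
Occurrences #3 through #13: 11 in total.

11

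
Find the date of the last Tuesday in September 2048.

September 2048 begins on a Tuesday, so the first Tuesday is September 1.
September 2048 has 30 days. Adding weeks: 1, 8, 15, 22, 29 — the last one ≤ 30 is the 29th.

September 29, 2048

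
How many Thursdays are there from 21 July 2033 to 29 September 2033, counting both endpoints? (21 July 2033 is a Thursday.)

11

21 July 2033 is a Thursday; the first Thursday on or after it is 21 July 2033.
From 21 July 2033 to 29 September 2033: 10 + 31 + 29 = 70 days (rest of July, August, September).
70 ÷ 7 = 10 full weeks with remainder 0, so 10 more Thursdays after the first → 11.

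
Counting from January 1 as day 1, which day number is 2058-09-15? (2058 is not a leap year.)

258

Days in months before September: 31 + 28 + 31 + 30 + 31 + 30 + 31 + 31 = 243.
Plus 15 days into September → day 258.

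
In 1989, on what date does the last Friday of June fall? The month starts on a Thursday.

June 1989 begins on a Thursday, so the first Friday is June 2 (1 day later).
June 1989 has 30 days. Adding weeks: 2, 9, 16, 23, 30 — the last one ≤ 30 is the 30th.

June 30, 1989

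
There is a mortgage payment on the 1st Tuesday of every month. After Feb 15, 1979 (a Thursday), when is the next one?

Feb 1979 starts on a Thursday, so its 1st Tuesday is Feb 6, 1979 (5 days in).
That is not after Feb 15, 1979, so look at Mar 1979.
Mar 1979 starts on a Thursday, so its 1st Tuesday is Mar 6, 1979 (5 days in).

Mar 6, 1979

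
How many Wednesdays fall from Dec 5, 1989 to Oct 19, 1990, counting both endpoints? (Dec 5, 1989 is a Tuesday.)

Dec 5, 1989 is a Tuesday; the first Wednesday on or after it is Dec 6, 1989 (1 day later).
From Dec 6, 1989 to Oct 19, 1990: 25 + 31 + 28 + 31 + 30 + 31 + 30 + 31 + 31 + 30 + 19 = 317 days (rest of Dec, Jan, Feb, Mar, Apr, May, Jun, Jul, Aug, Sep, Oct).
317 ÷ 7 = 45 full weeks with remainder 2, so 45 more Wednesdays after the first → 46.

46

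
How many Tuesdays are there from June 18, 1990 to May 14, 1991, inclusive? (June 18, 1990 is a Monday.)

June 18, 1990 is a Monday; the first Tuesday on or after it is June 19, 1990 (1 day later).
From June 19, 1990 to May 14, 1991: 195 + 134 = 329 days (rest of 1990, to May 14, 1991 in 1991).
329 ÷ 7 = 47 full weeks with remainder 0, so 47 more Tuesdays after the first → 48.

48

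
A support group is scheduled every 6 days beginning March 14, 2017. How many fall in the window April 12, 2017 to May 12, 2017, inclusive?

5

Occurrences land 6·i days after March 14, 2017 for i = 0, 1, 2, …
April 12, 2017 is 29 days after the start; 29 ÷ 6 = 4 remainder 5; since the remainder is 5, round up to i = 5. First occurrence in the window: #6 on April 13, 2017 (5×6 = 30 days in).
May 12, 2017 is 59 days after the start; 59 ÷ 6 = 9 remainder 5. Last occurrence in the window: #10 on May 7, 2017.
Occurrences #6 through #10: 5 in total.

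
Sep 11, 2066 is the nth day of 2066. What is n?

254

Days in months before Sep: 31 + 28 + 31 + 30 + 31 + 30 + 31 + 31 = 243.
Plus 11 days into Sep → day 254.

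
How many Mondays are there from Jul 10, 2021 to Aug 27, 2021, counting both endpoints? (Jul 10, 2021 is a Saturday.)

7

Jul 10, 2021 is a Saturday; the first Monday on or after it is Jul 12, 2021 (2 days later).
From Jul 12, 2021 to Aug 27, 2021: 19 + 27 = 46 days (rest of Jul, Aug).
46 ÷ 7 = 6 full weeks with remainder 4, so 6 more Mondays after the first → 7.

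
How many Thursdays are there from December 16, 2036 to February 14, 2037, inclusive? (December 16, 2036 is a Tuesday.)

9

December 16, 2036 is a Tuesday; the first Thursday on or after it is December 18, 2036 (2 days later).
From December 18, 2036 to February 14, 2037: 13 + 31 + 14 = 58 days (rest of December, January, February).
58 ÷ 7 = 8 full weeks with remainder 2, so 8 more Thursdays after the first → 9.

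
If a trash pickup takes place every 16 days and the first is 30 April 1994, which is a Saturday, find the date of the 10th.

The 10th occurrence is 9 intervals after the first: 9 × 16 = 144 days after 30 April 1994.
April has 30 days — 0 days to the end of April leaves 144.
May has 31 days (113 left).
June has 30 days (83 left).
July has 31 days (52 left).
August has 31 days (21 left).
21 days into September → 21 September 1994.

21 September 1994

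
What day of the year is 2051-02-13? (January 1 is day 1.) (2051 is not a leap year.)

Days in months before February: 31 = 31.
Plus 13 days into February → day 44.

44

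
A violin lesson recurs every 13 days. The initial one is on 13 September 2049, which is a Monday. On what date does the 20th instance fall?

The 20th occurrence is 19 intervals after the first: 19 × 13 = 247 days after 13 September 2049.
September has 30 days — 17 days to the end of September leaves 230.
October has 31 days (199 left).
November has 30 days (169 left).
December has 31 days (138 left).
January has 31 days (107 left).
February has 28 days (79 left).
March has 31 days (48 left).
April has 30 days (18 left).
18 days into May → 18 May 2050.

18 May 2050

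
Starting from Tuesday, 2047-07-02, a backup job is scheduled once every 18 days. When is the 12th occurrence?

2048-01-16

The 12th occurrence is 11 intervals after the first: 11 × 18 = 198 days after 2047-07-02.
July has 31 days — 29 days to the end of July leaves 169.
August has 31 days (138 left).
September has 30 days (108 left).
October has 31 days (77 left).
November has 30 days (47 left).
December has 31 days (16 left).
16 days into January → 2048-01-16.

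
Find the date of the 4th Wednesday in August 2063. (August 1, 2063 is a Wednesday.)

22 August 2063

August 2063 begins on a Wednesday, so the first Wednesday is August 1.
The 4th Wednesday is 3 weeks later: 1 + 21 = 22.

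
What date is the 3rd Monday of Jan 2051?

Jan 16, 2051

The first Monday of Jan 2051 is Jan 2.
The 3rd Monday is 2 weeks later: 2 + 14 = 16.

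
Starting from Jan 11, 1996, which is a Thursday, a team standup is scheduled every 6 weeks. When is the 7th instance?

The 7th occurrence is 6 intervals after the first: 6 × 42 = 252 days after Jan 11, 1996.
Jan has 31 days — 20 days to the end of Jan leaves 232.
Feb has 29 days (203 left).
Mar has 31 days (172 left).
Apr has 30 days (142 left).
May has 31 days (111 left).
Jun has 30 days (81 left).
Jul has 31 days (50 left).
Aug has 31 days (19 left).
19 days into Sep → Sep 19, 1996.

Sep 19, 1996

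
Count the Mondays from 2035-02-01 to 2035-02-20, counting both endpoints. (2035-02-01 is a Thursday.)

3

2035-02-01 is a Thursday; the first Monday on or after it is 2035-02-05 (4 days later).
From 2035-02-05 to 2035-02-20 is 20 − 5 = 15 days.
15 ÷ 7 = 2 full weeks with remainder 1, so 2 more Mondays after the first → 3.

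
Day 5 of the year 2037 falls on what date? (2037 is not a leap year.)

5 into January → January 5.

January 5, 2037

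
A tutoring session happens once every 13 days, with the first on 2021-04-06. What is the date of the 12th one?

The 12th occurrence is 11 intervals after the first: 11 × 13 = 143 days after 2021-04-06.
April has 30 days — 24 days to the end of April leaves 119.
May has 31 days (88 left).
June has 30 days (58 left).
July has 31 days (27 left).
27 days into August → 2021-08-27.

2021-08-27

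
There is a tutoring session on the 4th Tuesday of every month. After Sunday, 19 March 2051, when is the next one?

March 2051 starts on a Wednesday; its first Tuesday is the 7th, so the 4th Tuesday is the 28th — 28 March 2051.
28 March 2051 is after 19 March 2051, so that is the next one.

28 March 2051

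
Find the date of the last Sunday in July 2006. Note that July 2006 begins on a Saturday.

July 2006 begins on a Saturday, so the first Sunday is July 2 (1 day later).
July 2006 has 31 days. Adding weeks: 2, 9, 16, 23, 30 — the last one ≤ 31 is the 30th.

2006-07-30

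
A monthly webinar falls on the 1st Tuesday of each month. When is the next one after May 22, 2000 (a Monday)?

June 6, 2000

May 2000 starts on a Monday, so its 1st Tuesday is May 2, 2000 (1 day in).
That is not after May 22, 2000, so look at June 2000.
June 2000 starts on a Thursday, so its 1st Tuesday is June 6, 2000 (5 days in).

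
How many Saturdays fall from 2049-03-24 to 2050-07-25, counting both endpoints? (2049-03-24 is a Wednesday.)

2049-03-24 is a Wednesday; the first Saturday on or after it is 2049-03-27 (3 days later).
From 2049-03-27 to 2050-07-25: 279 + 206 = 485 days (rest of 2049, to 2050-07-25 in 2050).
485 ÷ 7 = 69 full weeks with remainder 2, so 69 more Saturdays after the first → 70.

70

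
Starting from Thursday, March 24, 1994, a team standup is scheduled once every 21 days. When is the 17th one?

February 23, 1995

The 17th occurrence is 16 intervals after the first: 16 × 21 = 336 days after March 24, 1994.
March has 31 days — 7 days to the end of March leaves 329.
April has 30 days (299 left).
May has 31 days (268 left).
June has 30 days (238 left).
July has 31 days (207 left).
August has 31 days (176 left).
September has 30 days (146 left).
October has 31 days (115 left).
November has 30 days (85 left).
December has 31 days (54 left).
January has 31 days (23 left).
23 days into February → February 23, 1995.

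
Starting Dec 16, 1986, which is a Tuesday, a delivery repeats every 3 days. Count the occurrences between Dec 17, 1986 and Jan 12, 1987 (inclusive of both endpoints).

Occurrences land 3·i days after Dec 16, 1986 for i = 0, 1, 2, …
Dec 17, 1986 is 1 day after the start; 1 ÷ 3 = 0 remainder 1; since the remainder is 1, round up to i = 1. First occurrence in the window: #2 on Dec 19, 1986 (1×3 = 3 days in).
Jan 12, 1987 is 27 days after the start; 27 ÷ 3 = 9 remainder 0. Last occurrence in the window: #10 on Jan 12, 1987.
Occurrences #2 through #10: 9 in total.

9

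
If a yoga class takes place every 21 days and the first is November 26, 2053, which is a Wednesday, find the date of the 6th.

The 6th occurrence is 5 intervals after the first: 5 × 21 = 105 days after November 26, 2053.
November has 30 days — 4 days to the end of November leaves 101.
December has 31 days (70 left).
January has 31 days (39 left).
February has 28 days (11 left).
11 days into March → March 11, 2054.

March 11, 2054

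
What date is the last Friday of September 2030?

27 September 2030

September 2030 begins on a Sunday, so the first Friday is September 6 (5 days later).
September 2030 has 30 days. Adding weeks: 6, 13, 20, 27 — the last one ≤ 30 is the 27th.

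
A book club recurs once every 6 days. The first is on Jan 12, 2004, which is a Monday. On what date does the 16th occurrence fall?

Apr 11, 2004

The 16th occurrence is 15 intervals after the first: 15 × 6 = 90 days after Jan 12, 2004.
Jan has 31 days — 19 days to the end of Jan leaves 71.
Feb has 29 days (42 left).
Mar has 31 days (11 left).
11 days into Apr → Apr 11, 2004.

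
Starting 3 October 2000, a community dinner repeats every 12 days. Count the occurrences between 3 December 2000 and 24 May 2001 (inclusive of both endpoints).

Occurrences land 12·i days after 3 October 2000 for i = 0, 1, 2, …
3 December 2000 is 61 days after the start; 61 ÷ 12 = 5 remainder 1; since the remainder is 1, round up to i = 6. First occurrence in the window: #7 on 14 December 2000 (6×12 = 72 days in).
24 May 2001 is 233 days after the start; 233 ÷ 12 = 19 remainder 5. Last occurrence in the window: #20 on 19 May 2001.
Occurrences #7 through #20: 14 in total.

14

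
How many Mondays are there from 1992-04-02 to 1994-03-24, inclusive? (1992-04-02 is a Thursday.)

1992-04-02 is a Thursday; the first Monday on or after it is 1992-04-06 (4 days later).
From 1992-04-06 to 1994-03-24: 269 + 365 + 83 = 717 days (rest of 1992, 1993, to 1994-03-24 in 1994).
717 ÷ 7 = 102 full weeks with remainder 3, so 102 more Mondays after the first → 103.

103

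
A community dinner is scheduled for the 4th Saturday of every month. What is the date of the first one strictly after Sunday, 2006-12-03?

2006-12-23

December 2006 starts on a Friday; its first Saturday is the 2nd, so the 4th Saturday is the 23rd — 2006-12-23.
2006-12-23 is after 2006-12-03, so that is the next one.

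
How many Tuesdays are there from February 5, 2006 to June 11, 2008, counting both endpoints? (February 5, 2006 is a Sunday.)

February 5, 2006 is a Sunday; the first Tuesday on or after it is February 7, 2006 (2 days later).
From February 7, 2006 to June 11, 2008: 327 + 365 + 163 = 855 days (rest of 2006, 2007, to June 11, 2008 in 2008).
855 ÷ 7 = 122 full weeks with remainder 1, so 122 more Tuesdays after the first → 123.

123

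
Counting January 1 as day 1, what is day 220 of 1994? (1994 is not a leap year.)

January has 31 days (220 − 31 = 189 remain).
February has 28 days (189 − 28 = 161 remain).
March has 31 days (161 − 31 = 130 remain).
April has 30 days (130 − 30 = 100 remain).
May has 31 days (100 − 31 = 69 remain).
June has 30 days (69 − 30 = 39 remain).
July has 31 days (39 − 31 = 8 remain).
8 into August → August 8.

August 8, 1994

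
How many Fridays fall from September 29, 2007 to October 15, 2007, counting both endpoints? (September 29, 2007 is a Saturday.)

2

September 29, 2007 is a Saturday; the first Friday on or after it is October 5, 2007 (6 days later).
From October 5, 2007 to October 15, 2007 is 15 − 5 = 10 days.
10 ÷ 7 = 1 full weeks with remainder 3, so 1 more Fridays after the first → 2.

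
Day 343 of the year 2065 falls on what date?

January has 31 days (343 − 31 = 312 remain).
February has 28 days (312 − 28 = 284 remain).
March has 31 days (284 − 31 = 253 remain).
April has 30 days (253 − 30 = 223 remain).
May has 31 days (223 − 31 = 192 remain).
June has 30 days (192 − 30 = 162 remain).
July has 31 days (162 − 31 = 131 remain).
August has 31 days (131 − 31 = 100 remain).
September has 30 days (100 − 30 = 70 remain).
October has 31 days (70 − 31 = 39 remain).
November has 30 days (39 − 30 = 9 remain).
9 into December → December 9.

9 December 2065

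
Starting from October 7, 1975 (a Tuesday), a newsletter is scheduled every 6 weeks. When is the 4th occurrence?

February 10, 1976

The 4th occurrence is 3 intervals after the first: 3 × 42 = 126 days after October 7, 1975.
October has 31 days — 24 days to the end of October leaves 102.
November has 30 days (72 left).
December has 31 days (41 left).
January has 31 days (10 left).
10 days into February → February 10, 1976.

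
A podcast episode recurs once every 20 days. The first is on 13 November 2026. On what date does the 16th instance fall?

9 September 2027

The 16th occurrence is 15 intervals after the first: 15 × 20 = 300 days after 13 November 2026.
November has 30 days — 17 days to the end of November leaves 283.
December has 31 days (252 left).
January has 31 days (221 left).
February has 28 days (193 left).
March has 31 days (162 left).
April has 30 days (132 left).
May has 31 days (101 left).
June has 30 days (71 left).
July has 31 days (40 left).
August has 31 days (9 left).
9 days into September → 9 September 2027.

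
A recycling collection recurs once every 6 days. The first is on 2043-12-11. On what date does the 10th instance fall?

The 10th occurrence is 9 intervals after the first: 9 × 6 = 54 days after 2043-12-11.
December has 31 days — 20 days to the end of December leaves 34.
January has 31 days (3 left).
3 days into February → 2044-02-03.

2044-02-03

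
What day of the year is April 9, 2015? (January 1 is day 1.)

99

Days in months before April: 31 + 28 + 31 = 90.
Plus 9 days into April → day 99.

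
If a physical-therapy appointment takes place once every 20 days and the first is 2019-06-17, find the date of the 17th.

The 17th occurrence is 16 intervals after the first: 16 × 20 = 320 days after 2019-06-17.
June has 30 days — 13 days to the end of June leaves 307.
July has 31 days (276 left).
August has 31 days (245 left).
September has 30 days (215 left).
October has 31 days (184 left).
November has 30 days (154 left).
December has 31 days (123 left).
January has 31 days (92 left).
February has 29 days (63 left).
March has 31 days (32 left).
April has 30 days (2 left).
2 days into May → 2020-05-02.

2020-05-02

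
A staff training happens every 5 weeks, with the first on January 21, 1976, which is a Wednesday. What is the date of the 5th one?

The 5th occurrence is 4 intervals after the first: 4 × 35 = 140 days after January 21, 1976.
January has 31 days — 10 days to the end of January leaves 130.
February has 29 days (101 left).
March has 31 days (70 left).
April has 30 days (40 left).
May has 31 days (9 left).
9 days into June → June 9, 1976.

June 9, 1976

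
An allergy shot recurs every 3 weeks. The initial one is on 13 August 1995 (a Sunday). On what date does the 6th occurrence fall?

The 6th occurrence is 5 intervals after the first: 5 × 21 = 105 days after 13 August 1995.
August has 31 days — 18 days to the end of August leaves 87.
September has 30 days (57 left).
October has 31 days (26 left).
26 days into November → 26 November 1995.

26 November 1995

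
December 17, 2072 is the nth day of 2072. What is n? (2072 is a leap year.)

Days in months before December: 31 + 29 + 31 + 30 + 31 + 30 + 31 + 31 + 30 + 31 + 30 = 335.
Plus 17 days into December → day 352.

352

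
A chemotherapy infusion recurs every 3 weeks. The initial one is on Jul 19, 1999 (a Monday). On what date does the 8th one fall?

The 8th occurrence is 7 intervals after the first: 7 × 21 = 147 days after Jul 19, 1999.
Jul has 31 days — 12 days to the end of Jul leaves 135.
Aug has 31 days (104 left).
Sep has 30 days (74 left).
Oct has 31 days (43 left).
Nov has 30 days (13 left).
13 days into Dec → Dec 13, 1999.

Dec 13, 1999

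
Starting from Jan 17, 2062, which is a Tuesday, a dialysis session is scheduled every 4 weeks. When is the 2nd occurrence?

Feb 14, 2062

The 2nd occurrence is 1 interval after the first: 1 × 28 = 28 days after Jan 17, 2062.
Jan has 31 days — 14 days to the end of Jan leaves 14.
14 days into Feb → Feb 14, 2062.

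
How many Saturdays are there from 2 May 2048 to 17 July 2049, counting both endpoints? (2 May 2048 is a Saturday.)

64

2 May 2048 is a Saturday; the first Saturday on or after it is 2 May 2048.
From 2 May 2048 to 17 July 2049: 243 + 198 = 441 days (rest of 2048, to 17 July 2049 in 2049).
441 ÷ 7 = 63 full weeks with remainder 0, so 63 more Saturdays after the first → 64.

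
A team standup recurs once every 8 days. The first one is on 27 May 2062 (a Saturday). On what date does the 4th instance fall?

The 4th occurrence is 3 intervals after the first: 3 × 8 = 24 days after 27 May 2062.
May has 31 days — 4 days to the end of May leaves 20.
20 days into June → 20 June 2062.

20 June 2062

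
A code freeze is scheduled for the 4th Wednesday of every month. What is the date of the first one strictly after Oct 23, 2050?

Oct 26, 2050

Oct 2050 starts on a Saturday; its first Wednesday is the 5th, so the 4th Wednesday is the 26th — Oct 26, 2050.
Oct 26, 2050 is after Oct 23, 2050, so that is the next one.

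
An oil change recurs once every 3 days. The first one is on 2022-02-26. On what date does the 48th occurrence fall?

The 48th occurrence is 47 intervals after the first: 47 × 3 = 141 days after 2022-02-26.
February has 28 days — 2 days to the end of February leaves 139.
March has 31 days (108 left).
April has 30 days (78 left).
May has 31 days (47 left).
June has 30 days (17 left).
17 days into July → 2022-07-17.

2022-07-17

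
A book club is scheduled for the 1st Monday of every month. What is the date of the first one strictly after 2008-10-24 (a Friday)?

2008-11-03

October 2008 starts on a Wednesday, so its 1st Monday is 2008-10-06 (5 days in).
That is not after 2008-10-24, so look at November 2008.
November 2008 starts on a Saturday, so its 1st Monday is 2008-11-03 (2 days in).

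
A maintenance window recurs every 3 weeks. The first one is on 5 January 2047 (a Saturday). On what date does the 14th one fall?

5 October 2047

The 14th occurrence is 13 intervals after the first: 13 × 21 = 273 days after 5 January 2047.
January has 31 days — 26 days to the end of January leaves 247.
February has 28 days (219 left).
March has 31 days (188 left).
April has 30 days (158 left).
May has 31 days (127 left).
June has 30 days (97 left).
July has 31 days (66 left).
August has 31 days (35 left).
September has 30 days (5 left).
5 days into October → 5 October 2047.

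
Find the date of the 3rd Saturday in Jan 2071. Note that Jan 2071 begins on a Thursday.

Jan 17, 2071

Jan 2071 begins on a Thursday, so the first Saturday is Jan 3 (2 days later).
The 3rd Saturday is 2 weeks later: 3 + 14 = 17.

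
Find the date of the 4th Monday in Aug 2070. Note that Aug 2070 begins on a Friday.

Aug 2070 begins on a Friday, so the first Monday is Aug 4 (3 days later).
The 4th Monday is 3 weeks later: 4 + 21 = 25.

Aug 25, 2070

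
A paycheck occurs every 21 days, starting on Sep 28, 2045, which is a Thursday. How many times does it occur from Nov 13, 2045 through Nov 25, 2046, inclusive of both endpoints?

Occurrences land 21·i days after Sep 28, 2045 for i = 0, 1, 2, …
Nov 13, 2045 is 46 days after the start; 46 ÷ 21 = 2 remainder 4; since the remainder is 4, round up to i = 3. First occurrence in the window: #4 on Nov 30, 2045 (3×21 = 63 days in).
Nov 25, 2046 is 423 days after the start; 423 ÷ 21 = 20 remainder 3. Last occurrence in the window: #21 on Nov 22, 2046.
Occurrences #4 through #21: 18 in total.

18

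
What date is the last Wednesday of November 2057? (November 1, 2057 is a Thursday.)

November 2057 begins on a Thursday, so the first Wednesday is November 7 (6 days later).
November 2057 has 30 days. Adding weeks: 7, 14, 21, 28 — the last one ≤ 30 is the 28th.

28 November 2057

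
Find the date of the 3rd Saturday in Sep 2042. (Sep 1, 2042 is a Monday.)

Sep 20, 2042

Sep 2042 begins on a Monday, so the first Saturday is Sep 6 (5 days later).
The 3rd Saturday is 2 weeks later: 6 + 14 = 20.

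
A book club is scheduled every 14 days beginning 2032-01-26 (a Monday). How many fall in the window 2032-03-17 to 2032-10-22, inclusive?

16

Occurrences land 14·i days after 2032-01-26 for i = 0, 1, 2, …
2032-03-17 is 51 days after the start; 51 ÷ 14 = 3 remainder 9; since the remainder is 9, round up to i = 4. First occurrence in the window: #5 on 2032-03-22 (4×14 = 56 days in).
2032-10-22 is 270 days after the start; 270 ÷ 14 = 19 remainder 4. Last occurrence in the window: #20 on 2032-10-18.
Occurrences #5 through #20: 16 in total.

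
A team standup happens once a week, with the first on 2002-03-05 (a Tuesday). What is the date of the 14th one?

The 14th occurrence is 13 intervals after the first: 13 × 7 = 91 days after 2002-03-05.
March has 31 days — 26 days to the end of March leaves 65.
April has 30 days (35 left).
May has 31 days (4 left).
4 days into June → 2002-06-04.

2002-06-04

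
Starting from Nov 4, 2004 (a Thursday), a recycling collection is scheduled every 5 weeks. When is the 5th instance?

The 5th occurrence is 4 intervals after the first: 4 × 35 = 140 days after Nov 4, 2004.
Nov has 30 days — 26 days to the end of Nov leaves 114.
Dec has 31 days (83 left).
Jan has 31 days (52 left).
Feb has 28 days (24 left).
24 days into Mar → Mar 24, 2005.

Mar 24, 2005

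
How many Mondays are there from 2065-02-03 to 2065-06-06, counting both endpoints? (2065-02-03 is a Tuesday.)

17

2065-02-03 is a Tuesday; the first Monday on or after it is 2065-02-09 (6 days later).
From 2065-02-09 to 2065-06-06: 19 + 31 + 30 + 31 + 6 = 117 days (rest of February, March, April, May, June).
117 ÷ 7 = 16 full weeks with remainder 5, so 16 more Mondays after the first → 17.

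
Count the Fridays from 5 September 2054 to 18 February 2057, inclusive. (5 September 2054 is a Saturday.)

5 September 2054 is a Saturday; the first Friday on or after it is 11 September 2054 (6 days later).
From 11 September 2054 to 18 February 2057: 111 + 365 + 366 + 49 = 891 days (rest of 2054, 2055, 2056, to 18 February 2057 in 2057).
891 ÷ 7 = 127 full weeks with remainder 2, so 127 more Fridays after the first → 128.

128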